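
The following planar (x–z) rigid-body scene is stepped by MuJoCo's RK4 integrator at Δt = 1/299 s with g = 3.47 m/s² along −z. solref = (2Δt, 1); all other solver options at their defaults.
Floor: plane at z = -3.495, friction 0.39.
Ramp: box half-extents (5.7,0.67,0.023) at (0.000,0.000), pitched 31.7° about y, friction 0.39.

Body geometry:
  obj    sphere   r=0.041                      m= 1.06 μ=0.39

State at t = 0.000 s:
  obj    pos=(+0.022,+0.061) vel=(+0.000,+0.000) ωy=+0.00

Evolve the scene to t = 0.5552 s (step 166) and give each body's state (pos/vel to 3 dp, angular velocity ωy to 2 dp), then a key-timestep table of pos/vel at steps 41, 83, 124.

State at t = 0.5552 s:
  obj    pos=(+0.193,-0.044) vel=(+0.615,-0.380) ωy=+17.63

Key-timestep trajectory:
   step    t(s)  obj.x    obj.z    obj.vx   obj.vz 
     41  0.1371   +0.033  +0.055  +0.152  -0.094
     83  0.2776   +0.065  +0.035  +0.308  -0.190
    124  0.4147   +0.118  +0.003  +0.460  -0.284


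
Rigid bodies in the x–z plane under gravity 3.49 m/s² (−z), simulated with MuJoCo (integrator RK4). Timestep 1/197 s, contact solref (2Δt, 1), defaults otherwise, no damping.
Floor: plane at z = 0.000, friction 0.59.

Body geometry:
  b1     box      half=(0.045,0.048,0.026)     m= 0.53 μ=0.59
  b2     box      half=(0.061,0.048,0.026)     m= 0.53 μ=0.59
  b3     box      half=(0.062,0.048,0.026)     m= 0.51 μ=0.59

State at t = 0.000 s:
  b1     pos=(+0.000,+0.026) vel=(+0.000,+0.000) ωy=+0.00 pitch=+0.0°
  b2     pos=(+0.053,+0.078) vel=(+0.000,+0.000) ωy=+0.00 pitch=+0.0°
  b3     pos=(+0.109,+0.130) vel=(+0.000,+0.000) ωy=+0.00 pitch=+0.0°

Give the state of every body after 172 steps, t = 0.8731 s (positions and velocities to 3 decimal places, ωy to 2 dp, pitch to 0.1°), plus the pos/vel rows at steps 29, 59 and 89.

State at t = 0.8731 s:
  b1     pos=(+0.000,+0.026) vel=(+0.000,+0.000) ωy=+0.00 pitch=+0.0°
  b2     pos=(+0.070,+0.063) vel=(+0.000,+0.000) ωy=+0.00 pitch=+48.3°
  b3     pos=(+0.149,+0.061) vel=(+0.000,+0.000) ωy=+0.00 pitch=+42.5°

Key-timestep trajectory:
   step    t(s)  b1.x    b1.z    b1.vx   b1.vz   b2.x    b2.z    b2.vx   b2.vz   b3.x    b3.z    b3.vx   b3.vz 
     29  0.1472   +0.000  +0.026  +0.000  +0.000   +0.058  +0.076  +0.069  -0.037   +0.123  +0.115  +0.186  -0.227
     59  0.2995   +0.000  +0.026  +0.000  +0.000   +0.072  +0.063  +0.075  +0.058   +0.151  +0.060  +0.007  +0.117
     89  0.4518   +0.000  +0.026  +0.000  +0.000   +0.073  +0.064  -0.056  -0.015   +0.151  +0.062  -0.024  -0.013


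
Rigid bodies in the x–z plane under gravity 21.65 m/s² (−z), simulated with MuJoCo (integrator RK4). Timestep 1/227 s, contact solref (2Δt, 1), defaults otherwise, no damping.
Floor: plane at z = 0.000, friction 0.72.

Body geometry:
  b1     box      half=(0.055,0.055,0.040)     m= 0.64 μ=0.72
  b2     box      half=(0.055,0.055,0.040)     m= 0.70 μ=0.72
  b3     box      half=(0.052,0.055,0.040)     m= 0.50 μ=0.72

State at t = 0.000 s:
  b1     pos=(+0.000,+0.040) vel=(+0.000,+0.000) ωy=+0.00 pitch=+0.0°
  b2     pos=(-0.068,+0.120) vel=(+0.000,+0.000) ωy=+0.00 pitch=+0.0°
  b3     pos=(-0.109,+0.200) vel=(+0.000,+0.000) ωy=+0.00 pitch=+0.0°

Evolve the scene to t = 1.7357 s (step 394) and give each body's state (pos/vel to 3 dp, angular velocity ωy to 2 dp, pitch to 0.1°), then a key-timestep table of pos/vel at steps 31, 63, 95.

State at t = 1.7357 s:
  b1     pos=(+0.000,+0.040) vel=(+0.000,+0.000) ωy=+0.00 pitch=+0.0°
  b2     pos=(-0.119,+0.055) vel=(+0.000,+0.000) ωy=+0.00 pitch=-90.0°
  b3     pos=(-0.333,+0.040) vel=(+0.000,+0.000) ωy=+0.00 pitch=+180.0°

Key-timestep trajectory:
   step    t(s)  b1.x    b1.z    b1.vx   b1.vz   b2.x    b2.z    b2.vx   b2.vz   b3.x    b3.z    b3.vx   b3.vz 
     31  0.1366   +0.000  +0.040  +0.000  +0.000   -0.093  +0.098  -0.341  -0.617   -0.180  +0.129  -0.856  -1.541
     63  0.2775   +0.000  +0.040  +0.000  +0.000   -0.142  +0.066  -0.061  +0.015   -0.289  +0.065  -0.577  -0.080
     95  0.4185   +0.000  +0.040  +0.000  +0.000   -0.115  +0.057  +0.070  +0.127   -0.333  +0.040  +0.001  +0.002


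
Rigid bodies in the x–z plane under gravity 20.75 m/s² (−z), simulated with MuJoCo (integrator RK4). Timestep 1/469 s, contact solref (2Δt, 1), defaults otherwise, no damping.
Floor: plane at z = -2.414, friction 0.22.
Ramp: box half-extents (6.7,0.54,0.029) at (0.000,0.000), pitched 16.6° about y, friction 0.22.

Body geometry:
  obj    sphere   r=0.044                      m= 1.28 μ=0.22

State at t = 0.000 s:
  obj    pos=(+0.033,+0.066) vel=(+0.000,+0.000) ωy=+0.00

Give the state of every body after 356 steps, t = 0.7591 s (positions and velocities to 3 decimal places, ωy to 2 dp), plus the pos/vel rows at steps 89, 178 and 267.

State at t = 0.7591 s:
  obj    pos=(+1.202,-0.282) vel=(+3.080,-0.918) ωy=+73.04

Key-timestep trajectory:
   step    t(s)  obj.x    obj.z    obj.vx   obj.vz 
     89  0.1898   +0.106  +0.045  +0.770  -0.230
    178  0.3795   +0.325  -0.021  +1.540  -0.459
    267  0.5693   +0.691  -0.130  +2.310  -0.689


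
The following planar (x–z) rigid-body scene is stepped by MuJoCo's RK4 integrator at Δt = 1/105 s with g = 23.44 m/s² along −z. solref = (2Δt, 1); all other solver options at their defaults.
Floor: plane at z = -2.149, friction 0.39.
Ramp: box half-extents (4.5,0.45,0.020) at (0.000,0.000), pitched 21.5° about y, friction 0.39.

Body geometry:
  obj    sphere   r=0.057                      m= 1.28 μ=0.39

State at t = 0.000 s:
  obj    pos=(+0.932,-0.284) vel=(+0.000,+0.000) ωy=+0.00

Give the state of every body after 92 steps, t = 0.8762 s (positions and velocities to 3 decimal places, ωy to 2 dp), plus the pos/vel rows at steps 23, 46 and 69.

State at t = 0.8762 s:
  obj    pos=(+3.123,-1.147) vel=(+5.001,-1.970) ωy=+94.31

Key-timestep trajectory:
   step    t(s)  obj.x    obj.z    obj.vx   obj.vz 
     23  0.2190   +1.069  -0.338  +1.250  -0.493
     46  0.4381   +1.480  -0.500  +2.501  -0.985
     69  0.6571   +2.164  -0.770  +3.751  -1.477


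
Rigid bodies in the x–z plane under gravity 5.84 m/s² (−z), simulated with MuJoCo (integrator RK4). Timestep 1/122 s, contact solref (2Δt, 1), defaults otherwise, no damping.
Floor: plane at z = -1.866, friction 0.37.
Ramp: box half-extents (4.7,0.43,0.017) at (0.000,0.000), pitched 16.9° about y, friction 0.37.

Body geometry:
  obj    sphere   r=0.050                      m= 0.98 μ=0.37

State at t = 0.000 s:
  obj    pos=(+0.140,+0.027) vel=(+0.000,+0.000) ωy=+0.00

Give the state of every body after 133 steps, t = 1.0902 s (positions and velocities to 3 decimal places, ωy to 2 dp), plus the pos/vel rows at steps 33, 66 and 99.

State at t = 1.0902 s:
  obj    pos=(+0.830,-0.182) vel=(+1.265,-0.384) ωy=+26.43

Key-timestep trajectory:
   step    t(s)  obj.x    obj.z    obj.vx   obj.vz 
     33  0.2705   +0.183  +0.015  +0.314  -0.095
     66  0.5410   +0.310  -0.024  +0.628  -0.191
     99  0.8115   +0.522  -0.089  +0.942  -0.286


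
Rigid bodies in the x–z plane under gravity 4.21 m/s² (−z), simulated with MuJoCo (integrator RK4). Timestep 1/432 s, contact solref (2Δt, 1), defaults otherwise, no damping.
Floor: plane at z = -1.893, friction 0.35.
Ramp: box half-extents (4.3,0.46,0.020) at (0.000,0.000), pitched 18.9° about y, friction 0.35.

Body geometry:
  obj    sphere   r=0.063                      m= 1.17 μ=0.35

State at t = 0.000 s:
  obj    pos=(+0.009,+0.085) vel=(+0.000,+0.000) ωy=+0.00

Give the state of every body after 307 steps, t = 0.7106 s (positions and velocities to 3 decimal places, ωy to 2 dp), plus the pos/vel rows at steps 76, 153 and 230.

State at t = 0.7106 s:
  obj    pos=(+0.242,+0.005) vel=(+0.655,-0.224) ωy=+10.99

Key-timestep trajectory:
   step    t(s)  obj.x    obj.z    obj.vx   obj.vz 
     76  0.1759   +0.023  +0.080  +0.162  -0.056
    153  0.3542   +0.067  +0.065  +0.326  -0.112
    230  0.5324   +0.140  +0.040  +0.491  -0.168


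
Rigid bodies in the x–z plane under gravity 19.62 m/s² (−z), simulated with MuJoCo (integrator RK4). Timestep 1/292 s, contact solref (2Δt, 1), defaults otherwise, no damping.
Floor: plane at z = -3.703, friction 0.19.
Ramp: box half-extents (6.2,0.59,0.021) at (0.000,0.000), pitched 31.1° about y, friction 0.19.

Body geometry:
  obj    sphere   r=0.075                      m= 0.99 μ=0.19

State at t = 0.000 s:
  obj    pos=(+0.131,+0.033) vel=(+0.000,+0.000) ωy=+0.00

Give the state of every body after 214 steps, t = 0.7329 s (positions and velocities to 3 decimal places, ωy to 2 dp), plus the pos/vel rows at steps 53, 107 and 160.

State at t = 0.7329 s:
  obj    pos=(+1.796,-0.971) vel=(+4.543,-2.741) ωy=+70.72

Key-timestep trajectory:
   step    t(s)  obj.x    obj.z    obj.vx   obj.vz 
     53  0.1815   +0.233  -0.029  +1.126  -0.679
    107  0.3664   +0.547  -0.218  +2.272  -1.370
    160  0.5479   +1.062  -0.528  +3.397  -2.049


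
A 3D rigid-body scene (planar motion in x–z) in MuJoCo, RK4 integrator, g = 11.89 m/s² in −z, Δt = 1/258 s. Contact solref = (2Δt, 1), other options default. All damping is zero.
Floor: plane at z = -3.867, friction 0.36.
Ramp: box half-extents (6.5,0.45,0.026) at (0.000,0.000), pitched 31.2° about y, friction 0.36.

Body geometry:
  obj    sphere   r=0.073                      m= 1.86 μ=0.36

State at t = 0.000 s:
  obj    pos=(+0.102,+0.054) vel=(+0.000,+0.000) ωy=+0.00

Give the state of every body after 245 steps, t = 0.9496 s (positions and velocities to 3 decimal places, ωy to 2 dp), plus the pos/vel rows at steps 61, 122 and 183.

State at t = 0.9496 s:
  obj    pos=(+1.799,-0.974) vel=(+3.574,-2.164) ωy=+57.22

Key-timestep trajectory:
   step    t(s)  obj.x    obj.z    obj.vx   obj.vz 
     61  0.2364   +0.207  -0.010  +0.890  -0.539
    122  0.4729   +0.523  -0.201  +1.780  -1.078
    183  0.7093   +1.049  -0.519  +2.669  -1.617


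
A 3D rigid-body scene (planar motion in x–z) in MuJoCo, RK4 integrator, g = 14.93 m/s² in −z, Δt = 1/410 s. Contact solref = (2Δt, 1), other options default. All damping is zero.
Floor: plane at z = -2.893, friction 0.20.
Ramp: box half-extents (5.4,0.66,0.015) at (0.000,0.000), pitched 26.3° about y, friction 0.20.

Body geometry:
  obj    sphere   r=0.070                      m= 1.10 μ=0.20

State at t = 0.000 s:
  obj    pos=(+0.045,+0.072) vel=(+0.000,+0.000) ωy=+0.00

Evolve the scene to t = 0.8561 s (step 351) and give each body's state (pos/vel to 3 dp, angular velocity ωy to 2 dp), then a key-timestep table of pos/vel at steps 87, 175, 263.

State at t = 0.8561 s:
  obj    pos=(+1.598,-0.695) vel=(+3.627,-1.792) ωy=+57.78

Key-timestep trajectory:
   step    t(s)  obj.x    obj.z    obj.vx   obj.vz 
     87  0.2122   +0.141  +0.025  +0.899  -0.444
    175  0.4268   +0.431  -0.118  +1.808  -0.894
    263  0.6415   +0.917  -0.358  +2.717  -1.343


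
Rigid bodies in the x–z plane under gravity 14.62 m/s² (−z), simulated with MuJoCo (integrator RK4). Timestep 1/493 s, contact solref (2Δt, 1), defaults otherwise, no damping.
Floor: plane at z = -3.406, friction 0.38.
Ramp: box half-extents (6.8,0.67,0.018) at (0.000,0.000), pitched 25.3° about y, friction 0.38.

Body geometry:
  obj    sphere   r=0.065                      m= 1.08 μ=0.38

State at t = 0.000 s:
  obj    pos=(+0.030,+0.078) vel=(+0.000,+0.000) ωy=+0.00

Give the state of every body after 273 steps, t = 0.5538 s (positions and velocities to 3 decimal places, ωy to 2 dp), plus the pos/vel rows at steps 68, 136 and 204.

State at t = 0.5538 s:
  obj    pos=(+0.649,-0.215) vel=(+2.234,-1.056) ωy=+38.02

Key-timestep trajectory:
   step    t(s)  obj.x    obj.z    obj.vx   obj.vz 
     68  0.1379   +0.068  +0.060  +0.557  -0.263
    136  0.2759   +0.183  +0.005  +1.113  -0.526
    204  0.4138   +0.375  -0.086  +1.670  -0.789


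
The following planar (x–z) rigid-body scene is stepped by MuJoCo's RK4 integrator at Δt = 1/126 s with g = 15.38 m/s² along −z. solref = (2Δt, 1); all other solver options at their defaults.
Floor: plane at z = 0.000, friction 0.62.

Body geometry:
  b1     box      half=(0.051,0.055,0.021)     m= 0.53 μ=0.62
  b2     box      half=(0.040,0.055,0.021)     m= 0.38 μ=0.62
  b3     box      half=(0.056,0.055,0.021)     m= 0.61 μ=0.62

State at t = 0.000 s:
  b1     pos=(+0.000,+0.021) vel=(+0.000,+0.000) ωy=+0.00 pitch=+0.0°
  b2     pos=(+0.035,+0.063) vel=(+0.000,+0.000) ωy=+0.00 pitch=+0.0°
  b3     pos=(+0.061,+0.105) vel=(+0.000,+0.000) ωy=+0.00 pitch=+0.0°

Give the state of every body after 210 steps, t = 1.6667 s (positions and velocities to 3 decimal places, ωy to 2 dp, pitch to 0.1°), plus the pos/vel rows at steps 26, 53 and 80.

State at t = 1.6667 s:
  b1     pos=(+0.000,+0.021) vel=(+0.000,+0.000) ωy=+0.00 pitch=+0.0°
  b2     pos=(+0.080,+0.040) vel=(+0.000,+0.000) ωy=+0.00 pitch=+90.0°
  b3     pos=(+0.227,+0.021) vel=(+0.000,+0.000) ωy=+0.00 pitch=+180.0°

Key-timestep trajectory:
   step    t(s)  b1.x    b1.z    b1.vx   b1.vz   b2.x    b2.z    b2.vx   b2.vz   b3.x    b3.z    b3.vx   b3.vz 
     26  0.2063   +0.000  +0.021  -0.001  +0.000   +0.038  +0.065  +0.045  +0.025   +0.070  +0.103  +0.118  -0.035
     53  0.4206   +0.000  +0.021  +0.000  +0.000   +0.084  +0.037  +0.217  +0.153   +0.137  +0.057  +0.390  -0.041
     80  0.6349   +0.000  +0.021  +0.000  +0.000   +0.076  +0.041  +0.000  +0.024   +0.204  +0.046  +0.489  -0.377


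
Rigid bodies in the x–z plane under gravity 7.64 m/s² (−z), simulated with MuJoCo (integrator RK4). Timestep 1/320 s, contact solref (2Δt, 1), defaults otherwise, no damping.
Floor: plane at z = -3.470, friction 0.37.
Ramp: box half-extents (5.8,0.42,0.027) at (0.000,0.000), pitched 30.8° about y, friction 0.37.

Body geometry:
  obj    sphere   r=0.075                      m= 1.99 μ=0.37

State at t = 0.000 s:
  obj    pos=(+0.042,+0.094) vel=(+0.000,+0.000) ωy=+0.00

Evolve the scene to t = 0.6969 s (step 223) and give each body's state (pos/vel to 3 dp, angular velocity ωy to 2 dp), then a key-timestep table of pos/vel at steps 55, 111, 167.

State at t = 0.6969 s:
  obj    pos=(+0.625,-0.254) vel=(+1.673,-0.997) ωy=+25.96

Key-timestep trajectory:
   step    t(s)  obj.x    obj.z    obj.vx   obj.vz 
     55  0.1719   +0.077  +0.073  +0.413  -0.246
    111  0.3469   +0.186  +0.008  +0.833  -0.496
    167  0.5219   +0.369  -0.101  +1.253  -0.747


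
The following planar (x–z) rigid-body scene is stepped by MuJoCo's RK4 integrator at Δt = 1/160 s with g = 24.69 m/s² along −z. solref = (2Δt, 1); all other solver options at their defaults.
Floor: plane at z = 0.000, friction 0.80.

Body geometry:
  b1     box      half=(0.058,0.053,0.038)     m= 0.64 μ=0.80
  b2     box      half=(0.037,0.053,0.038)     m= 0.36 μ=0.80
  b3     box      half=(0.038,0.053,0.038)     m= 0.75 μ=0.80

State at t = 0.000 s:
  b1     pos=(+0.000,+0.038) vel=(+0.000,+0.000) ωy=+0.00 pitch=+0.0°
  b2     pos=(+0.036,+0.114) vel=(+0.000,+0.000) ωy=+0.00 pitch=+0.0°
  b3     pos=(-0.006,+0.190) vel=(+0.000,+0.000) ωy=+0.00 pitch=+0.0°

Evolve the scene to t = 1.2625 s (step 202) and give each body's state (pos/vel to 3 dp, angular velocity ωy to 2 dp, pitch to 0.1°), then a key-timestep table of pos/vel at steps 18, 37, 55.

State at t = 1.2625 s:
  b1     pos=(+0.000,+0.038) vel=(+0.000,+0.000) ωy=+0.00 pitch=+0.0°
  b2     pos=(+0.037,+0.114) vel=(+0.000,+0.000) ωy=+0.00 pitch=+0.1°
  b3     pos=(-0.103,+0.038) vel=(+0.000,+0.000) ωy=+0.00 pitch=+180.0°

Key-timestep trajectory:
   step    t(s)  b1.x    b1.z    b1.vx   b1.vz   b2.x    b2.z    b2.vx   b2.vz   b3.x    b3.z    b3.vx   b3.vz 
     18  0.1125   +0.000  +0.038  +0.001  +0.001   +0.036  +0.114  +0.005  +0.002   -0.023  +0.183  -0.350  -0.290
     37  0.2313   +0.000  +0.038  +0.002  +0.003   +0.036  +0.114  +0.006  +0.001   -0.079  +0.107  -0.587  -0.228
     55  0.3438   +0.000  +0.038  +0.000  +0.000   +0.037  +0.114  +0.000  +0.000   -0.111  +0.042  +0.334  -0.106


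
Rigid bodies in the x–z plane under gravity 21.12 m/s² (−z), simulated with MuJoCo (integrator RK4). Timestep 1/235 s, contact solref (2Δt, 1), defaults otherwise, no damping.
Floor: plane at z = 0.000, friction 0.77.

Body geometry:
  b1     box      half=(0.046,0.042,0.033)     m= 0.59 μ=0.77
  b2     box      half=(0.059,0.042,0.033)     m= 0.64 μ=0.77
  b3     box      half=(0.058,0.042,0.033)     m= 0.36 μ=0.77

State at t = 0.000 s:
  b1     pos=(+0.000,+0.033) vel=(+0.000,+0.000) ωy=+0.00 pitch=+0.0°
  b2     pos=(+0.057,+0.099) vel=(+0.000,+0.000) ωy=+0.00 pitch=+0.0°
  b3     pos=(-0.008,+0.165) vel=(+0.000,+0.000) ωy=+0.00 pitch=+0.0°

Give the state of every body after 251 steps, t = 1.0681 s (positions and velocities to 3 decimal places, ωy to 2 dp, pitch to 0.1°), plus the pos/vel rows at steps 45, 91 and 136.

State at t = 1.0681 s:
  b1     pos=(+0.000,+0.033) vel=(+0.000,+0.000) ωy=+0.00 pitch=+0.0°
  b2     pos=(+0.113,+0.059) vel=(+0.000,+0.000) ωy=+0.00 pitch=+90.0°
  b3     pos=(-0.138,+0.033) vel=(+0.000,+0.000) ωy=+0.00 pitch=+180.0°

Key-timestep trajectory:
   step    t(s)  b1.x    b1.z    b1.vx   b1.vz   b2.x    b2.z    b2.vx   b2.vz   b3.x    b3.z    b3.vx   b3.vz 
     45  0.1915   +0.000  +0.033  +0.000  +0.001   +0.061  +0.097  +0.143  -0.064   -0.050  +0.127  -0.658  -0.117
     91  0.3872   +0.000  +0.033  +0.000  +0.000   +0.129  +0.065  +0.170  +0.048   -0.138  +0.033  +0.001  +0.001
    136  0.5787   +0.000  +0.033  +0.000  +0.000   +0.107  +0.062  -0.088  +0.073   -0.138  +0.033  +0.000  +0.000


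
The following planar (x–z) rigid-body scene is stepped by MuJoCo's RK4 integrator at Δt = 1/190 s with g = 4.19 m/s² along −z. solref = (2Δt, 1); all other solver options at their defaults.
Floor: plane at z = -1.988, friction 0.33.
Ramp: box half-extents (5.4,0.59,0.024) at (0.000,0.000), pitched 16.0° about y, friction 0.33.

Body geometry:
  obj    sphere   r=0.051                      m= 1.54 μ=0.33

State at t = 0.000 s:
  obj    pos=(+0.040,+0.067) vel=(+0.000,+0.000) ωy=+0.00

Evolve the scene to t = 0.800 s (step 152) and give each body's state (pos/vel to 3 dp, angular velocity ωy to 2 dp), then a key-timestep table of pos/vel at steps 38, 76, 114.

State at t = 0.800 s:
  obj    pos=(+0.294,-0.006) vel=(+0.634,-0.182) ωy=+12.94

Key-timestep trajectory:
   step    t(s)  obj.x    obj.z    obj.vx   obj.vz 
     38  0.2000   +0.056  +0.062  +0.159  -0.045
     76  0.4000   +0.103  +0.048  +0.317  -0.091
    114  0.6000   +0.183  +0.026  +0.476  -0.136


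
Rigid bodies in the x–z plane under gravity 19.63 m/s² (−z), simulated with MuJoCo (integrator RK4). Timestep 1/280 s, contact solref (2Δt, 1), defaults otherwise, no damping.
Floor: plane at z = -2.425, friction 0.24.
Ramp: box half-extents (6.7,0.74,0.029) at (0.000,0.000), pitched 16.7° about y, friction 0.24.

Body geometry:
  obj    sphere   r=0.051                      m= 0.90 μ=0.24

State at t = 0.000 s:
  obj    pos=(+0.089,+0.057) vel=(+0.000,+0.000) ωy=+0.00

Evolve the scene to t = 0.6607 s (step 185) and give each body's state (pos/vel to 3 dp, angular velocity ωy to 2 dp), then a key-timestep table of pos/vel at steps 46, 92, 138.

State at t = 0.6607 s:
  obj    pos=(+0.931,-0.196) vel=(+2.550,-0.765) ωy=+52.19

Key-timestep trajectory:
   step    t(s)  obj.x    obj.z    obj.vx   obj.vz 
     46  0.1643   +0.141  +0.041  +0.634  -0.190
     92  0.3286   +0.297  -0.006  +1.268  -0.380
    138  0.4929   +0.558  -0.084  +1.902  -0.571


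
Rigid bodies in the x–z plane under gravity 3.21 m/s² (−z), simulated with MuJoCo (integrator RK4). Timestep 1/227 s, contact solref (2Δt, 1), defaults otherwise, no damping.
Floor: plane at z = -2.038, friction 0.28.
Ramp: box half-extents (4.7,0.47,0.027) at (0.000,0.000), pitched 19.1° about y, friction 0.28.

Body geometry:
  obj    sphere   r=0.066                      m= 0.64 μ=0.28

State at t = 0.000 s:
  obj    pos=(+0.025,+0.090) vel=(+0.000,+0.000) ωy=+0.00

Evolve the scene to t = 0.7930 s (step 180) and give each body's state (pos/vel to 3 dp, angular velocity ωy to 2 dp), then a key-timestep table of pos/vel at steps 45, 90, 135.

State at t = 0.7930 s:
  obj    pos=(+0.248,+0.013) vel=(+0.562,-0.195) ωy=+9.01

Key-timestep trajectory:
   step    t(s)  obj.x    obj.z    obj.vx   obj.vz 
     45  0.1982   +0.039  +0.085  +0.141  -0.049
     90  0.3965   +0.081  +0.070  +0.281  -0.097
    135  0.5947   +0.150  +0.046  +0.422  -0.146


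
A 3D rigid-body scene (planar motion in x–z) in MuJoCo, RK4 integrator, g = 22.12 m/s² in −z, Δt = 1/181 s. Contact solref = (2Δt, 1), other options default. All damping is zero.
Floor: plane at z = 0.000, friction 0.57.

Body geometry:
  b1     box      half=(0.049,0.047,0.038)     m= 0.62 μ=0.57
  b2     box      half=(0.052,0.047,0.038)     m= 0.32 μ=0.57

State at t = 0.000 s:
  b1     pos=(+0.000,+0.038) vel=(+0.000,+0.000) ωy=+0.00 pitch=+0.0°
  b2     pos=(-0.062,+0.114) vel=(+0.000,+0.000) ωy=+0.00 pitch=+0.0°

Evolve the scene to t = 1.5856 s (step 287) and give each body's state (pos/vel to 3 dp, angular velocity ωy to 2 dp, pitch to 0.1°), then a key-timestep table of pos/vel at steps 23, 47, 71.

State at t = 1.5856 s:
  b1     pos=(+0.000,+0.038) vel=(+0.000,+0.000) ωy=+0.00 pitch=+0.0°
  b2     pos=(-0.112,+0.052) vel=(+0.000,+0.000) ωy=+0.00 pitch=-90.0°

Key-timestep trajectory:
   step    t(s)  b1.x    b1.z    b1.vx   b1.vz   b2.x    b2.z    b2.vx   b2.vz 
     23  0.1271   +0.000  +0.038  +0.000  +0.000   -0.092  +0.081  -0.381  -0.984
     47  0.2597   +0.000  +0.038  +0.000  +0.000   -0.136  +0.063  -0.031  +0.006
     71  0.3923   +0.000  +0.038  +0.000  +0.000   -0.109  +0.053  +0.062  +0.119


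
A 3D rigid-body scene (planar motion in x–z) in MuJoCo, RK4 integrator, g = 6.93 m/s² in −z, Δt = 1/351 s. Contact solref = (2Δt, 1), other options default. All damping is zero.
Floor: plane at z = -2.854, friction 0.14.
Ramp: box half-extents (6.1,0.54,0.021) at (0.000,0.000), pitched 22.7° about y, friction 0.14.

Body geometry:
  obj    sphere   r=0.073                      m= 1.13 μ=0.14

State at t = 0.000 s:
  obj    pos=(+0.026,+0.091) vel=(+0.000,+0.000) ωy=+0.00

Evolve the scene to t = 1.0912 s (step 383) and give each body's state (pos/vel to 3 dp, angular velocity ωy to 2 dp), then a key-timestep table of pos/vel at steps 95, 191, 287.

State at t = 1.0912 s:
  obj    pos=(+1.075,-0.348) vel=(+1.923,-0.804) ωy=+28.55

Key-timestep trajectory:
   step    t(s)  obj.x    obj.z    obj.vx   obj.vz 
     95  0.2707   +0.091  +0.064  +0.477  -0.200
    191  0.5442   +0.287  -0.018  +0.959  -0.401
    287  0.8177   +0.615  -0.155  +1.441  -0.603


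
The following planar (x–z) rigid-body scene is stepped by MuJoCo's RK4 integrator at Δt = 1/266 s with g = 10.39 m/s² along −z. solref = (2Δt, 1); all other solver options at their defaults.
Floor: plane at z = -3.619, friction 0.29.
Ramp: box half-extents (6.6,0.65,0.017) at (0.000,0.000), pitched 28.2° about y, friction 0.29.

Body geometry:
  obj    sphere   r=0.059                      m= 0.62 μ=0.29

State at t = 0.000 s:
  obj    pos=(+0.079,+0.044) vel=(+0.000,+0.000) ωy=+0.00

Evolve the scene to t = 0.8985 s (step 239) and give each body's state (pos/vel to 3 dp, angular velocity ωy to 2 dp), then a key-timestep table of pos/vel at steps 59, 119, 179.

State at t = 0.8985 s:
  obj    pos=(+1.327,-0.625) vel=(+2.777,-1.489) ωy=+53.40

Key-timestep trajectory:
   step    t(s)  obj.x    obj.z    obj.vx   obj.vz 
     59  0.2218   +0.155  +0.003  +0.686  -0.368
    119  0.4474   +0.388  -0.122  +1.383  -0.741
    179  0.6729   +0.779  -0.331  +2.080  -1.115


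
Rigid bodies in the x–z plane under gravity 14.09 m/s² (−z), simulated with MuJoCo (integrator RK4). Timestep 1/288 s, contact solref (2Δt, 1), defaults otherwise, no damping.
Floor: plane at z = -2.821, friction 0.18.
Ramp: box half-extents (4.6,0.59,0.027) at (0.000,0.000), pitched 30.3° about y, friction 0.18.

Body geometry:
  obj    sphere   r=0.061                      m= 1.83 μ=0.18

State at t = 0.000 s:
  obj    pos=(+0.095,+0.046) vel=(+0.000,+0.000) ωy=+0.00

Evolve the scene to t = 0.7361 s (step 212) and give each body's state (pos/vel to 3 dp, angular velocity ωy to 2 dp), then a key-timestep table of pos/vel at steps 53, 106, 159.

State at t = 0.7361 s:
  obj    pos=(+1.283,-0.648) vel=(+3.227,-1.886) ωy=+61.26

Key-timestep trajectory:
   step    t(s)  obj.x    obj.z    obj.vx   obj.vz 
     53  0.1840   +0.169  +0.003  +0.807  -0.472
    106  0.3681   +0.392  -0.127  +1.614  -0.943
    159  0.5521   +0.763  -0.344  +2.421  -1.415


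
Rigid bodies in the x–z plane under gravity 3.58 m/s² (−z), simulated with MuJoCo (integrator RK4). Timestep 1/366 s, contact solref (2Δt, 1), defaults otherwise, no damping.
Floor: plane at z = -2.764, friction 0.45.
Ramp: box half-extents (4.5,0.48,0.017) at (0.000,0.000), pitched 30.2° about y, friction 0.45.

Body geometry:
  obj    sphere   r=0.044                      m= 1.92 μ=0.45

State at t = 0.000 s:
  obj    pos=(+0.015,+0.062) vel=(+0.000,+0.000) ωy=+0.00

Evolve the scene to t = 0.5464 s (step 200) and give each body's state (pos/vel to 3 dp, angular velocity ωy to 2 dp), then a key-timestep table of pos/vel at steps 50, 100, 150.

State at t = 0.5464 s:
  obj    pos=(+0.181,-0.035) vel=(+0.608,-0.354) ωy=+15.97

Key-timestep trajectory:
   step    t(s)  obj.x    obj.z    obj.vx   obj.vz 
     50  0.1366   +0.025  +0.056  +0.152  -0.088
    100  0.2732   +0.056  +0.038  +0.304  -0.177
    150  0.4098   +0.108  +0.008  +0.456  -0.265


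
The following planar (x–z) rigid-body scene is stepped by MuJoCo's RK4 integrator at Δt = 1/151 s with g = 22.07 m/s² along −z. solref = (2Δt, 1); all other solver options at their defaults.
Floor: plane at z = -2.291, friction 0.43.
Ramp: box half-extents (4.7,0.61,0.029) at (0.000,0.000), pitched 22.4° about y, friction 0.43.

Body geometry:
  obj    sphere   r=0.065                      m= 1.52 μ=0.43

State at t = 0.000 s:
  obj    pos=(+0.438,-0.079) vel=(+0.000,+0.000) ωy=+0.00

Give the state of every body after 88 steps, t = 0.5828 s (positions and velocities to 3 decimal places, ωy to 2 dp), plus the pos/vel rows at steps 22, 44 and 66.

State at t = 0.5828 s:
  obj    pos=(+1.381,-0.468) vel=(+3.237,-1.334) ωy=+53.85

Key-timestep trajectory:
   step    t(s)  obj.x    obj.z    obj.vx   obj.vz 
     22  0.1457   +0.497  -0.103  +0.810  -0.334
     44  0.2914   +0.674  -0.176  +1.619  -0.667
     66  0.4371   +0.969  -0.298  +2.428  -1.001


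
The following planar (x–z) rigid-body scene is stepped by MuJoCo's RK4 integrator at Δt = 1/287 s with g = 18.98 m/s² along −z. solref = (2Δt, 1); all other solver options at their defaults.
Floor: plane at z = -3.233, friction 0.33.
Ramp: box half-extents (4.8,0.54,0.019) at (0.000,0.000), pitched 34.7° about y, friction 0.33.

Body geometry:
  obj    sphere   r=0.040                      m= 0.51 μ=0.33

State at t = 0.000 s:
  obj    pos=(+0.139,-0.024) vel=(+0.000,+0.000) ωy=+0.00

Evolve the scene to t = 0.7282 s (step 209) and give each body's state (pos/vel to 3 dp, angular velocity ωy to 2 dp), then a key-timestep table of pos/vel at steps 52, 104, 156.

State at t = 0.7282 s:
  obj    pos=(+1.821,-1.189) vel=(+4.621,-3.200) ωy=+140.47

Key-timestep trajectory:
   step    t(s)  obj.x    obj.z    obj.vx   obj.vz 
     52  0.1812   +0.243  -0.097  +1.150  -0.796
    104  0.3624   +0.556  -0.313  +2.299  -1.592
    156  0.5436   +1.076  -0.674  +3.449  -2.388


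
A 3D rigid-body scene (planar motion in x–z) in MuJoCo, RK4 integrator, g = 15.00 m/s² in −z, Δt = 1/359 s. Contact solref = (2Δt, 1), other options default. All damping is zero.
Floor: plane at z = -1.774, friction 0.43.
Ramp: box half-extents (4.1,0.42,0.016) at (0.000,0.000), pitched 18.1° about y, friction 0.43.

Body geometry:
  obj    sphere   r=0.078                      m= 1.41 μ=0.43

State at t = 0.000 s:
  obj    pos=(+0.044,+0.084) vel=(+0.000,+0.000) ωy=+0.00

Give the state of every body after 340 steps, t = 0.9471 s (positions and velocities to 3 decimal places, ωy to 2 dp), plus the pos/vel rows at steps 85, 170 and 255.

State at t = 0.9471 s:
  obj    pos=(+1.463,-0.379) vel=(+2.997,-0.979) ωy=+40.41

Key-timestep trajectory:
   step    t(s)  obj.x    obj.z    obj.vx   obj.vz 
     85  0.2368   +0.133  +0.055  +0.749  -0.245
    170  0.4735   +0.399  -0.032  +1.498  -0.490
    255  0.7103   +0.842  -0.176  +2.247  -0.735


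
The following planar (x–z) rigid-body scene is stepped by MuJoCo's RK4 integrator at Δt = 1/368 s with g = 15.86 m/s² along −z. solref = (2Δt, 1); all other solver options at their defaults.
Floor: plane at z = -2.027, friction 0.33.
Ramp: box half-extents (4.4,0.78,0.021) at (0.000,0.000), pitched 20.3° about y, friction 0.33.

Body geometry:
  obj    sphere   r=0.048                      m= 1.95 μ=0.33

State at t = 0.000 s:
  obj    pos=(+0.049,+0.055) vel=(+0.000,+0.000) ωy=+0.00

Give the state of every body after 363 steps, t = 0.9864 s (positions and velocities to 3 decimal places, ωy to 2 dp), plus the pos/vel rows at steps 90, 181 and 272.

State at t = 0.9864 s:
  obj    pos=(+1.843,-0.608) vel=(+3.636,-1.345) ωy=+80.76

Key-timestep trajectory:
   step    t(s)  obj.x    obj.z    obj.vx   obj.vz 
     90  0.2446   +0.159  +0.015  +0.902  -0.334
    181  0.4918   +0.495  -0.110  +1.813  -0.671
    272  0.7391   +1.056  -0.317  +2.725  -1.008


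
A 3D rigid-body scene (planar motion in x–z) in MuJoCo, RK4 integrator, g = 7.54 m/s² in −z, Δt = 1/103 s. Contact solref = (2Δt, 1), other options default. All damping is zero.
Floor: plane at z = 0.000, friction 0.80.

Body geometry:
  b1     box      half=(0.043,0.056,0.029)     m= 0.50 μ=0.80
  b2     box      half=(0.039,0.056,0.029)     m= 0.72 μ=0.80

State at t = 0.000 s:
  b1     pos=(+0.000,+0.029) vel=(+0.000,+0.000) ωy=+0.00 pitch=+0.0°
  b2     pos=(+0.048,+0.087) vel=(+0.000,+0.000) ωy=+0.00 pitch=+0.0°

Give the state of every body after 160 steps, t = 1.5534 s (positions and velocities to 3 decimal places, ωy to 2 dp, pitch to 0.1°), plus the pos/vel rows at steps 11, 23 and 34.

State at t = 1.5534 s:
  b1     pos=(+0.000,+0.029) vel=(+0.000,+0.000) ωy=+0.00 pitch=+0.0°
  b2     pos=(+0.082,+0.039) vel=(+0.000,+0.000) ωy=+0.00 pitch=+90.0°

Key-timestep trajectory:
   step    t(s)  b1.x    b1.z    b1.vx   b1.vz   b2.x    b2.z    b2.vx   b2.vz 
     11  0.1068   +0.000  +0.029  -0.001  +0.001   +0.052  +0.086  +0.086  -0.026
     23  0.2233   +0.000  +0.029  +0.000  +0.000   +0.070  +0.071  +0.200  -0.336
     34  0.3301   +0.000  +0.029  +0.000  +0.000   +0.084  +0.036  -0.041  +0.092


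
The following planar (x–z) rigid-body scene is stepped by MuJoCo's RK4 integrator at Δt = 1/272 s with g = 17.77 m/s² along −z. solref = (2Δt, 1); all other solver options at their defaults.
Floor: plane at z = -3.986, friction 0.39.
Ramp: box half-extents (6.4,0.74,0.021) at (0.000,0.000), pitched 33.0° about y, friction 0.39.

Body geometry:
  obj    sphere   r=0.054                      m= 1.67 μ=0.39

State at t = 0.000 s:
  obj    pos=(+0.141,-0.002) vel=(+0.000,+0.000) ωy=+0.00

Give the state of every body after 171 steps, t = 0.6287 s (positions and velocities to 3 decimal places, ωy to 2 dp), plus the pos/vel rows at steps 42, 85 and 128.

State at t = 0.6287 s:
  obj    pos=(+1.287,-0.746) vel=(+3.645,-2.367) ωy=+80.47

Key-timestep trajectory:
   step    t(s)  obj.x    obj.z    obj.vx   obj.vz 
     42  0.1544   +0.210  -0.047  +0.895  -0.582
     85  0.3125   +0.424  -0.186  +1.812  -1.177
    128  0.4706   +0.783  -0.419  +2.728  -1.772


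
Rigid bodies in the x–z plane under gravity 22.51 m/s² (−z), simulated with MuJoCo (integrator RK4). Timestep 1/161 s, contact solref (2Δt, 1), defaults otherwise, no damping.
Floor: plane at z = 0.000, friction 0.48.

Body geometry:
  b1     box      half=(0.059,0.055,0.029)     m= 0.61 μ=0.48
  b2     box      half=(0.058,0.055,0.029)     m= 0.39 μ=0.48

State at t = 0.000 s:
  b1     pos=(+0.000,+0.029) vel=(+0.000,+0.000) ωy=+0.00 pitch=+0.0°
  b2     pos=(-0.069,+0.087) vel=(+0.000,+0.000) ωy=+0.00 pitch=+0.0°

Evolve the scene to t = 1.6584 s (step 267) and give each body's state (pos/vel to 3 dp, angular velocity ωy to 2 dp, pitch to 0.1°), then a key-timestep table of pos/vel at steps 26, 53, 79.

State at t = 1.6584 s:
  b1     pos=(+0.000,+0.029) vel=(+0.000,+0.000) ωy=+0.00 pitch=+0.0°
  b2     pos=(-0.126,+0.058) vel=(+0.000,+0.000) ωy=+0.00 pitch=-90.0°

Key-timestep trajectory:
   step    t(s)  b1.x    b1.z    b1.vx   b1.vz   b2.x    b2.z    b2.vx   b2.vz 
     26  0.1615   +0.000  +0.029  +0.000  +0.000   -0.107  +0.063  -0.444  +0.011
     53  0.3292   +0.000  +0.029  +0.000  +0.000   -0.146  +0.064  +0.032  -0.005
     79  0.4907   +0.000  +0.029  +0.000  +0.000   -0.121  +0.060  -0.090  -0.028


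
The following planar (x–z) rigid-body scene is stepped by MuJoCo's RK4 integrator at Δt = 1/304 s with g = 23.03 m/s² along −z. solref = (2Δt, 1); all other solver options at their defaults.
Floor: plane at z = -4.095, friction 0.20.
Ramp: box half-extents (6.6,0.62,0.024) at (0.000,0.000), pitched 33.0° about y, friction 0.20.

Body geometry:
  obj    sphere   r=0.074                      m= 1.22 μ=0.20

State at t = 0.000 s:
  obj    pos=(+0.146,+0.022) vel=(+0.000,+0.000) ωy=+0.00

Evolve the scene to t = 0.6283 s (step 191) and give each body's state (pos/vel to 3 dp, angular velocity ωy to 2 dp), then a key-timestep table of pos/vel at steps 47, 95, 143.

State at t = 0.6283 s:
  obj    pos=(+1.629,-0.941) vel=(+4.721,-3.066) ωy=+76.04

Key-timestep trajectory:
   step    t(s)  obj.x    obj.z    obj.vx   obj.vz 
     47  0.1546   +0.236  -0.036  +1.162  -0.755
     95  0.3125   +0.513  -0.216  +2.349  -1.525
    143  0.4704   +0.978  -0.518  +3.535  -2.296


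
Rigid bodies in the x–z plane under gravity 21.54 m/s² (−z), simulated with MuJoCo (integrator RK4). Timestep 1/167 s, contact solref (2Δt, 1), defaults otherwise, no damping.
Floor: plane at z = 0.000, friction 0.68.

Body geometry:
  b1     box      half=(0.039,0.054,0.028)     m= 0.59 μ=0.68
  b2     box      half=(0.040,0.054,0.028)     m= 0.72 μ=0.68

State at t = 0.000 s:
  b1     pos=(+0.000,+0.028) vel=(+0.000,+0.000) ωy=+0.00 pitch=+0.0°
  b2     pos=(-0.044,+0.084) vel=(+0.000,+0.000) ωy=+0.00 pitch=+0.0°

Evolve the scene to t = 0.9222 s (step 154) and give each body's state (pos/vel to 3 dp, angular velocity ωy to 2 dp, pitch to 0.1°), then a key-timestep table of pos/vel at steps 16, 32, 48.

State at t = 0.9222 s:
  b1     pos=(+0.000,+0.028) vel=(+0.000,+0.000) ωy=+0.00 pitch=+0.0°
  b2     pos=(-0.079,+0.040) vel=(+0.000,+0.000) ωy=+0.00 pitch=-90.0°

Key-timestep trajectory:
   step    t(s)  b1.x    b1.z    b1.vx   b1.vz   b2.x    b2.z    b2.vx   b2.vz 
     16  0.0958   +0.000  +0.028  +0.001  +0.000   -0.055  +0.079  -0.257  -0.168
     32  0.1916   +0.000  +0.028  +0.000  +0.000   -0.085  +0.039  -0.087  +0.247
     48  0.2874   +0.000  +0.028  +0.000  +0.000   -0.077  +0.040  -0.072  -0.007


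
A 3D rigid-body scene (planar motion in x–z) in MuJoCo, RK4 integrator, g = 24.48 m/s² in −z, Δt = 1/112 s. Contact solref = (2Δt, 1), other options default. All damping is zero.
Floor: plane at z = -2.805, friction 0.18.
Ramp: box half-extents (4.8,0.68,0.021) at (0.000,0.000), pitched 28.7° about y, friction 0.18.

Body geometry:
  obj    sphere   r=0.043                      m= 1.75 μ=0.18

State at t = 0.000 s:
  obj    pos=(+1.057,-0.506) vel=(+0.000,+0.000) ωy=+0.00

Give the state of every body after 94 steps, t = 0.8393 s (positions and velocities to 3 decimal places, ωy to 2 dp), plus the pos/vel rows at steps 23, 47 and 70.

State at t = 0.8393 s:
  obj    pos=(+3.652,-1.927) vel=(+6.183,-3.385) ωy=+163.79

Key-timestep trajectory:
   step    t(s)  obj.x    obj.z    obj.vx   obj.vz 
     23  0.2054   +1.213  -0.591  +1.514  -0.829
     47  0.4196   +1.706  -0.861  +3.092  -1.693
     70  0.6250   +2.496  -1.294  +4.605  -2.521


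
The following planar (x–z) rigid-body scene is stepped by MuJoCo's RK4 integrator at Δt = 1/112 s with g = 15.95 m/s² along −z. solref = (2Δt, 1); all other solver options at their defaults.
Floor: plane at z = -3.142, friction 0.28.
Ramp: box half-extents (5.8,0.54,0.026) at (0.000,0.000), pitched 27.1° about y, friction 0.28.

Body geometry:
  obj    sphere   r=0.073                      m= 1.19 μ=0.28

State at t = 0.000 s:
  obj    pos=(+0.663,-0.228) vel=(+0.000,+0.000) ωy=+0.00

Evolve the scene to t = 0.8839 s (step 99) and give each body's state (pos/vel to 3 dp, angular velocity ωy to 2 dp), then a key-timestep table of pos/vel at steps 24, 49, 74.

State at t = 0.8839 s:
  obj    pos=(+2.468,-1.152) vel=(+4.084,-2.090) ωy=+62.82

Key-timestep trajectory:
   step    t(s)  obj.x    obj.z    obj.vx   obj.vz 
     24  0.2143   +0.769  -0.282  +0.990  -0.507
     49  0.4375   +1.105  -0.454  +2.022  -1.034
     74  0.6607   +1.672  -0.744  +3.053  -1.562


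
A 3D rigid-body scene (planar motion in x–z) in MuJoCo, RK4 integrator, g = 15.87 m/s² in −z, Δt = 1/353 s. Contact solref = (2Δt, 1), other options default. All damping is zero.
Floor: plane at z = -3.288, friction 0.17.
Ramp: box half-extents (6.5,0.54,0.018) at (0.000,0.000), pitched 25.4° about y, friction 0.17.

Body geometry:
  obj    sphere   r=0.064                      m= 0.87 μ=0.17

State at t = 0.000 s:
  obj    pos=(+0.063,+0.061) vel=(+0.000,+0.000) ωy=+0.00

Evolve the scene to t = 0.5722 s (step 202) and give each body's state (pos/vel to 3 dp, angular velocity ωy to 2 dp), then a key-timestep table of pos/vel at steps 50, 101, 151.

State at t = 0.5722 s:
  obj    pos=(+0.782,-0.281) vel=(+2.514,-1.194) ωy=+43.46

Key-timestep trajectory:
   step    t(s)  obj.x    obj.z    obj.vx   obj.vz 
     50  0.1416   +0.107  +0.040  +0.622  -0.296
    101  0.2861   +0.243  -0.025  +1.257  -0.597
    151  0.4278   +0.465  -0.130  +1.879  -0.892


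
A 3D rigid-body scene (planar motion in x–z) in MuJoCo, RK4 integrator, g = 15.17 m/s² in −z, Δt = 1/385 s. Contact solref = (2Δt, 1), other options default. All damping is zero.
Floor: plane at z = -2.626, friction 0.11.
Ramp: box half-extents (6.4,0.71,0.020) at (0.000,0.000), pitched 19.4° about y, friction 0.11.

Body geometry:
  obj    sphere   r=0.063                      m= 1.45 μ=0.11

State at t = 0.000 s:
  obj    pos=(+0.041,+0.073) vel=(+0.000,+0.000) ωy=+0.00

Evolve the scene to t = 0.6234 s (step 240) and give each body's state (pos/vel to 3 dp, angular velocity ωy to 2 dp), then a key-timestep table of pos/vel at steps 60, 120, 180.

State at t = 0.6234 s:
  obj    pos=(+0.701,-0.159) vel=(+2.116,-0.745) ωy=+35.60

Key-timestep trajectory:
   step    t(s)  obj.x    obj.z    obj.vx   obj.vz 
     60  0.1558   +0.082  +0.059  +0.529  -0.186
    120  0.3117   +0.206  +0.015  +1.058  -0.373
    180  0.4675   +0.412  -0.057  +1.587  -0.559


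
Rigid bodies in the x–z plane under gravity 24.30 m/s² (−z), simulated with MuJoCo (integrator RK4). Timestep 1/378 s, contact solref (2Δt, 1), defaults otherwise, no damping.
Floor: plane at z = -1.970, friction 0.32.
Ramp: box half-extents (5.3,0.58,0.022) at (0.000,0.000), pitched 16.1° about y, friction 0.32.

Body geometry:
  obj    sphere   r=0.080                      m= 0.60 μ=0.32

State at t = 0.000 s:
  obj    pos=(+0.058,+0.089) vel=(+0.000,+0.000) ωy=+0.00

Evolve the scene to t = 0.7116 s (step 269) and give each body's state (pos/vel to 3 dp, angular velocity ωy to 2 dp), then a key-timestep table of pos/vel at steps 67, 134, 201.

State at t = 0.7116 s:
  obj    pos=(+1.229,-0.249) vel=(+3.291,-0.950) ωy=+42.81

Key-timestep trajectory:
   step    t(s)  obj.x    obj.z    obj.vx   obj.vz 
     67  0.1772   +0.131  +0.068  +0.820  -0.237
    134  0.3545   +0.349  +0.006  +1.640  -0.473
    201  0.5317   +0.712  -0.099  +2.459  -0.710


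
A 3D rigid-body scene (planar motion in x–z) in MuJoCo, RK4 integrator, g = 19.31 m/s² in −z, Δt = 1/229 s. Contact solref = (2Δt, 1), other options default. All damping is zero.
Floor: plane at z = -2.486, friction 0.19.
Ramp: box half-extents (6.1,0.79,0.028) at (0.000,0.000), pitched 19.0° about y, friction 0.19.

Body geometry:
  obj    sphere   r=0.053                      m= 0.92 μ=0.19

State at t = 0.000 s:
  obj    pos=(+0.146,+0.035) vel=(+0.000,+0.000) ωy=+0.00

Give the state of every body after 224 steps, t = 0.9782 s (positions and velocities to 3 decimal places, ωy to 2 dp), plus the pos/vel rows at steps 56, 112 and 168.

State at t = 0.9782 s:
  obj    pos=(+2.177,-0.664) vel=(+4.153,-1.430) ωy=+82.86

Key-timestep trajectory:
   step    t(s)  obj.x    obj.z    obj.vx   obj.vz 
     56  0.2445   +0.273  -0.008  +1.038  -0.358
    112  0.4891   +0.654  -0.140  +2.077  -0.715
    168  0.7336   +1.289  -0.358  +3.115  -1.073
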